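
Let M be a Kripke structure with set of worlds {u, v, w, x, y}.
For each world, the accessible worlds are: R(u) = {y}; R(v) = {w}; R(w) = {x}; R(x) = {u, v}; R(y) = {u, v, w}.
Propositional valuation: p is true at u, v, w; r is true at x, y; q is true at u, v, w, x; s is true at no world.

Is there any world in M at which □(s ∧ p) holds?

Recall that □ψ holds at a world iff ψ holds at every accessible world, and ◇ψ holds iff ψ holds at some accessible world.
Let φ = □(s ∧ p). Evaluate φ at each world:
  u (successors {y}): φ is false.
  v (successors {w}): φ is false.
  w (successors {x}): φ is false.
  x (successors {u, v}): φ is false.
  y (successors {u, v, w}): φ is false.
For instance, at x:
  At x: □(s ∧ p) requires s ∧ p at every successor {u, v}.
    s ∧ p fails at u, so □(s ∧ p) is false at x.

No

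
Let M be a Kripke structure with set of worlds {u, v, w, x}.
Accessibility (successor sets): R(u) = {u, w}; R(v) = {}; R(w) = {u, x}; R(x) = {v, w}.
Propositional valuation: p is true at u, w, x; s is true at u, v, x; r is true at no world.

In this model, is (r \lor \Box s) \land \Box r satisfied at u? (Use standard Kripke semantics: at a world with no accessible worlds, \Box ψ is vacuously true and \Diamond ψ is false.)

Recall that \Box ψ holds at a world iff ψ holds at every accessible world, and \Diamond ψ holds iff ψ holds at some accessible world.
At u: r \lor \Box s is false, \Box r is false, so (r \lor \Box s) \land \Box r is false.
  At u: r is false, \Box s is false, so r \lor \Box s is false.
    At u: \Box s requires s at every successor {u, w}.
      s fails at w, so \Box s is false at u.
  At u: \Box r requires r at every successor {u, w}.
    r fails at u, so \Box r is false at u.

No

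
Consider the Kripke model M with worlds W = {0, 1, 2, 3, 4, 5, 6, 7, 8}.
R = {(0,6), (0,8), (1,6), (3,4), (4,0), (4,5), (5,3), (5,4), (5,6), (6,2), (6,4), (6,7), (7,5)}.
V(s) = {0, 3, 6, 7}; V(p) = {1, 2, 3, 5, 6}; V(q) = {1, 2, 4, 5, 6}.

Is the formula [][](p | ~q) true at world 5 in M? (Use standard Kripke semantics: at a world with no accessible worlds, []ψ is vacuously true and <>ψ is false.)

No

Recall that []ψ holds at a world iff ψ holds at every accessible world, and <>ψ holds iff ψ holds at some accessible world.
At 5: [][](p | ~q) requires [](p | ~q) at every successor {3, 4, 6}.
  [](p | ~q) fails at 3, so [][](p | ~q) is false at 5.
    At 3: [](p | ~q) requires p | ~q at every successor {4}.
      p | ~q fails at 4, so [](p | ~q) is false at 3.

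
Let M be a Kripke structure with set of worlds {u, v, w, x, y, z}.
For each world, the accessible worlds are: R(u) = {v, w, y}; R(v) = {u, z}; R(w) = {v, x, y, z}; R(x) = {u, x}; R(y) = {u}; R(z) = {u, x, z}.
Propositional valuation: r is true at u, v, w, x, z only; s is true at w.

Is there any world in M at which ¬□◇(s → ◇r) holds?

Let φ = ¬□◇(s → ◇r). Evaluate φ at each world:
  u (successors {v, w, y}): φ is false.
  v (successors {u, z}): φ is false.
  w (successors {v, x, y, z}): φ is false.
  x (successors {u, x}): φ is false.
  y (successors {u}): φ is false.
  z (successors {u, x, z}): φ is false.
For instance, at u:
  At u: □◇(s → ◇r) is true, so ¬□◇(s → ◇r) is false.
    At u: □◇(s → ◇r) requires ◇(s → ◇r) at every successor {v, w, y}.
      At v: ◇(s → ◇r) is true.
      At w: ◇(s → ◇r) is true.
      At y: ◇(s → ◇r) is true.
    So □◇(s → ◇r) is true at u.

No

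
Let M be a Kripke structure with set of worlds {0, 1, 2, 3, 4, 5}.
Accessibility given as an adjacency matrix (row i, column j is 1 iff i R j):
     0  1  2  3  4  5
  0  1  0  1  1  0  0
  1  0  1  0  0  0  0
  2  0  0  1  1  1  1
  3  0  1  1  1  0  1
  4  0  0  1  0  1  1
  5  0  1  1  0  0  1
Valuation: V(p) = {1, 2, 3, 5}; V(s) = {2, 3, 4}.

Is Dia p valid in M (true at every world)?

Yes

Let φ = Dia p. Evaluate φ at each world:
  0 (successors {0, 2, 3}): φ is true.
  1 (successors {1}): φ is true.
  2 (successors {2, 3, 4, 5}): φ is true.
  3 (successors {1, 2, 3, 5}): φ is true.
  4 (successors {2, 4, 5}): φ is true.
  5 (successors {1, 2, 5}): φ is true.
For instance, at 2:
  At 2: Dia p requires p at some successor in {2, 3, 4, 5}.
    p holds at 2, so Dia p is true at 2.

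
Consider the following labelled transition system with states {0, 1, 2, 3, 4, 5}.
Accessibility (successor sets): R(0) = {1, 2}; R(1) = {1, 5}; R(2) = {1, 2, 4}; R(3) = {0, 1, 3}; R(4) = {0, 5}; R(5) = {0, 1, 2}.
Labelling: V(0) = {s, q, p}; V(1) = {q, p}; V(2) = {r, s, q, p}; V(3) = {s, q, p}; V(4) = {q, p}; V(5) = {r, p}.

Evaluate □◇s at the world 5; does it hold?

At 5: □◇s requires ◇s at every successor {0, 1, 2}.
  ◇s fails at 1, so □◇s is false at 5.
    At 1: ◇s requires s at some successor in {1, 5}.
      At 1: s is false.
      At 5: s is false.
    So ◇s is false at 1.

No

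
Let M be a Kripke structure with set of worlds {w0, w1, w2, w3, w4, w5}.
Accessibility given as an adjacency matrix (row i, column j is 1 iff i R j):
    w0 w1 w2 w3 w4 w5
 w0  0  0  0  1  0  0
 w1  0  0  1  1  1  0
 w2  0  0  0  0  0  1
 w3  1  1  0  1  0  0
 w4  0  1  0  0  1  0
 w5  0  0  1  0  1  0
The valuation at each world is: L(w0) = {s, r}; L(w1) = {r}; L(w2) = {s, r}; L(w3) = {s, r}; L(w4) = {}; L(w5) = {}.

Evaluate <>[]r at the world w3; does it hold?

Yes

Recall that []ψ holds at a world iff ψ holds at every accessible world, and <>ψ holds iff ψ holds at some accessible world.
At w3: <>[]r requires []r at some successor in {w0, w1, w3}.
  []r holds at w0, so <>[]r is true at w3.
    At w0: []r requires r at every successor {w3}.
      At w3: r is true.
    So []r is true at w0.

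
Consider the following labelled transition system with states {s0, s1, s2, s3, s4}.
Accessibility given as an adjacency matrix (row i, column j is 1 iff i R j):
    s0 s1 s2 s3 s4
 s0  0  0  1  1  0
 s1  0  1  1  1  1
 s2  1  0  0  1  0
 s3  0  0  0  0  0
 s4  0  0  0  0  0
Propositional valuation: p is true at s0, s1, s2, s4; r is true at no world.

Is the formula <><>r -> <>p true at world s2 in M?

At s2: <><>r is false, <>p is true, so <><>r -> <>p is true.
  At s2: <><>r requires <>r at some successor in {s0, s3}.
    At s0: <>r is false.
    At s3: <>r is false.
  So <><>r is false at s2.
  At s2: <>p requires p at some successor in {s0, s3}.
    p holds at s0, so <>p is true at s2.

Yes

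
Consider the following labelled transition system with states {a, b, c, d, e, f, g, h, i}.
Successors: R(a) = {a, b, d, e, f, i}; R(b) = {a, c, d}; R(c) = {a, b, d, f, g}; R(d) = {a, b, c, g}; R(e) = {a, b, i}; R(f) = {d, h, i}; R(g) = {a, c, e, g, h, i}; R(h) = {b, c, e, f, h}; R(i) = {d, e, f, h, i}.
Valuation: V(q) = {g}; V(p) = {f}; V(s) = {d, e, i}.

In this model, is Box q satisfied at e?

No

At e: Box q requires q at every successor {a, b, i}.
  q fails at a, so Box q is false at e.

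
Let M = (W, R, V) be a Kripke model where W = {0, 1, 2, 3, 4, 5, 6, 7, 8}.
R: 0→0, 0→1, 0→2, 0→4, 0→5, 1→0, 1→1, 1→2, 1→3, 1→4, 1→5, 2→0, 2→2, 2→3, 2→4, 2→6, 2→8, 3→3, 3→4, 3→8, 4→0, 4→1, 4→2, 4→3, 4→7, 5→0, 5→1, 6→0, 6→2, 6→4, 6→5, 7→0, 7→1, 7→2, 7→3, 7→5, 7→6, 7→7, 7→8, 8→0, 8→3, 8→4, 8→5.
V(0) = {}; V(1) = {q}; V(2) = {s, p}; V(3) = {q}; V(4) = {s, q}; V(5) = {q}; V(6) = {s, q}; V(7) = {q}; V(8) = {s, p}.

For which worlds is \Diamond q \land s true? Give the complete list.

Let φ = \Diamond q \land s. Evaluate φ at each world:
  0 (successors {0, 1, 2, 4, 5}): φ is false.
  1 (successors {0, 1, 2, 3, 4, 5}): φ is false.
  2 (successors {0, 2, 3, 4, 6, 8}): φ is true.
  3 (successors {3, 4, 8}): φ is false.
  4 (successors {0, 1, 2, 3, 7}): φ is true.
  5 (successors {0, 1}): φ is false.
  6 (successors {0, 2, 4, 5}): φ is true.
  7 (successors {0, 1, 2, 3, 5, 6, 7, 8}): φ is false.
  8 (successors {0, 3, 4, 5}): φ is true.
For instance, at 3:
  At 3: \Diamond q is true, s is false, so \Diamond q \land s is false.
    At 3: \Diamond q requires q at some successor in {3, 4, 8}.
      q holds at 3, so \Diamond q is true at 3.
Satisfying worlds: {2, 4, 6, 8}

2, 4, 6, 8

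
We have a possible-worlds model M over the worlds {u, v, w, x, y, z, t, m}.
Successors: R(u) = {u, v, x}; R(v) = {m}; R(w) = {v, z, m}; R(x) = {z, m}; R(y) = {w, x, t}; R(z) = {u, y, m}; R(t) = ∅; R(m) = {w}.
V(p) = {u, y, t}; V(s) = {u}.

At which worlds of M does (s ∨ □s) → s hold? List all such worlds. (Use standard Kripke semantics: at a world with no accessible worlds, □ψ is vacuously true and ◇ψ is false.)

u, v, w, x, y, z, m

Let φ = (s ∨ □s) → s. Evaluate φ at each world:
  u (successors {u, v, x}): φ is true.
  v (successors {m}): φ is true.
  w (successors {v, z, m}): φ is true.
  x (successors {z, m}): φ is true.
  y (successors {w, x, t}): φ is true.
  z (successors {u, y, m}): φ is true.
  t (successors ∅): φ is false.
  m (successors {w}): φ is true.
For instance, at y:
  At y: s ∨ □s is false, s is false, so (s ∨ □s) → s is true.
    At y: s is false, □s is false, so s ∨ □s is false.
      At y: □s requires s at every successor {w, x, t}.
        s fails at w, so □s is false at y.
Satisfying worlds: {u, v, w, x, y, z, m}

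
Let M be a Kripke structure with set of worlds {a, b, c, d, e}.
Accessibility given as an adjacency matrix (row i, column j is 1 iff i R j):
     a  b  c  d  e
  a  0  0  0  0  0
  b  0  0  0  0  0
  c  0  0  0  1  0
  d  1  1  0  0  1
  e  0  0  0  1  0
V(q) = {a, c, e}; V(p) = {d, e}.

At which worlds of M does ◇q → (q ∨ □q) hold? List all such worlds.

a, b, c, e

Let φ = ◇q → (q ∨ □q). Evaluate φ at each world:
  a (successors ∅): φ is true.
  b (successors ∅): φ is true.
  c (successors {d}): φ is true.
  d (successors {a, b, e}): φ is false.
  e (successors {d}): φ is true.
For instance, at e:
  At e: ◇q is false, q ∨ □q is true, so ◇q → (q ∨ □q) is true.
    At e: ◇q requires q at some successor in {d}.
      At d: q is false.
    So ◇q is false at e.
    At e: q is true, □q is false, so q ∨ □q is true.
      At e: □q requires q at every successor {d}.
        q fails at d, so □q is false at e.
Satisfying worlds: {a, b, c, e}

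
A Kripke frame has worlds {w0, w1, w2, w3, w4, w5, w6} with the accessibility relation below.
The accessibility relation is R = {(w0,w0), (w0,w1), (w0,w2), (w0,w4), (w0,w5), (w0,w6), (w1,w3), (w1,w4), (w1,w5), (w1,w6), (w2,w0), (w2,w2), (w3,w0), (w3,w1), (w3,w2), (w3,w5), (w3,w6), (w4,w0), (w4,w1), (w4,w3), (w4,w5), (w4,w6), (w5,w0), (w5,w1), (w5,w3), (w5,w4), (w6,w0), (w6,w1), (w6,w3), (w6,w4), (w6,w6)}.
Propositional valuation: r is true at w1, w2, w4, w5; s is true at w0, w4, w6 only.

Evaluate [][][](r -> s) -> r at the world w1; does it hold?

At w1: [][][](r -> s) is false, r is true, so [][][](r -> s) -> r is true.
  At w1: [][][](r -> s) requires [][](r -> s) at every successor {w3, w4, w5, w6}.
    [][](r -> s) fails at w3, so [][][](r -> s) is false at w1.
      At w3: [][](r -> s) requires [](r -> s) at every successor {w0, w1, w2, w5, w6}.
        [](r -> s) fails at w0, so [][](r -> s) is false at w3.

Yes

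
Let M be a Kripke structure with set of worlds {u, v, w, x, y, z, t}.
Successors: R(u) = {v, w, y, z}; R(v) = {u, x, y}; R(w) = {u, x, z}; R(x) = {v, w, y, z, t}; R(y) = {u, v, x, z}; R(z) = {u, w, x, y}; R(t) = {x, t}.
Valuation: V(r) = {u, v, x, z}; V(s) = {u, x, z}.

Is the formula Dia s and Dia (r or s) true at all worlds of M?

Yes

Let φ = Dia s and Dia (r or s). Evaluate φ at each world:
  u (successors {v, w, y, z}): φ is true.
  v (successors {u, x, y}): φ is true.
  w (successors {u, x, z}): φ is true.
  x (successors {v, w, y, z, t}): φ is true.
  y (successors {u, v, x, z}): φ is true.
  z (successors {u, w, x, y}): φ is true.
  t (successors {x, t}): φ is true.
For instance, at y:
  At y: Dia s is true, Dia (r or s) is true, so Dia s and Dia (r or s) is true.
    At y: Dia s requires s at some successor in {u, v, x, z}.
      s holds at u, so Dia s is true at y.
    At y: Dia (r or s) requires r or s at some successor in {u, v, x, z}.
      r or s holds at u, so Dia (r or s) is true at y.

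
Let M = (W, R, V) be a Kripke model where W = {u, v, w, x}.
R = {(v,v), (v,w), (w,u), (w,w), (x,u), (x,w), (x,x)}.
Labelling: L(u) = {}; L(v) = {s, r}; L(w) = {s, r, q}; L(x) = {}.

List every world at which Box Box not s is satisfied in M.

Recall that Box ψ holds at a world iff ψ holds at every accessible world, and Dia ψ holds iff ψ holds at some accessible world.
Let φ = Box Box not s. Evaluate φ at each world:
  u (successors ∅): φ is true.
  v (successors {v, w}): φ is false.
  w (successors {u, w}): φ is false.
  x (successors {u, w, x}): φ is false.
For instance, at v:
  At v: Box Box not s requires Box not s at every successor {v, w}.
    Box not s fails at v, so Box Box not s is false at v.
      At v: Box not s requires not s at every successor {v, w}.
        not s fails at v, so Box not s is false at v.
Satisfying worlds: {u}

u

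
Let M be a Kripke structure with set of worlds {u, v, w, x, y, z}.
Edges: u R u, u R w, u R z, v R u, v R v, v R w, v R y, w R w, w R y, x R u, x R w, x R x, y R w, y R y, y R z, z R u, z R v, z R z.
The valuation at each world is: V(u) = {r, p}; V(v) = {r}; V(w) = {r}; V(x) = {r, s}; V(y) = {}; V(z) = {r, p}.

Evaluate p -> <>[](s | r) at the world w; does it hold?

At w: p is false, <>[](s | r) is false, so p -> <>[](s | r) is true.
  At w: <>[](s | r) requires [](s | r) at some successor in {w, y}.
    At w: [](s | r) is false.
    At y: [](s | r) is false.
  So <>[](s | r) is false at w.

Yes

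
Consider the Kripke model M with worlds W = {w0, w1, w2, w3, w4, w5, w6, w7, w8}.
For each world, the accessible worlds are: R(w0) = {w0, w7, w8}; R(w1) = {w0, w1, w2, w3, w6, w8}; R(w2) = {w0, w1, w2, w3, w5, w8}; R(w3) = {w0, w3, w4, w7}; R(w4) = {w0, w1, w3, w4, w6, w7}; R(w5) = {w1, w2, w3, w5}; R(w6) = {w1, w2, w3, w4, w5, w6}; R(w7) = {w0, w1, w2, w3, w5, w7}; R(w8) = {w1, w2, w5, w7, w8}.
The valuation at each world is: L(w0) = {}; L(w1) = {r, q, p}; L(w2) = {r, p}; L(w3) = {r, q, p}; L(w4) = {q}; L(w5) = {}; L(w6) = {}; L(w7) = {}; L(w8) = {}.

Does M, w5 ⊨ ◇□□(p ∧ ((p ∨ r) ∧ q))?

No

At w5: ◇□□(p ∧ ((p ∨ r) ∧ q)) requires □□(p ∧ ((p ∨ r) ∧ q)) at some successor in {w1, w2, w3, w5}.
  At w1: □□(p ∧ ((p ∨ r) ∧ q)) is false.
  At w2: □□(p ∧ ((p ∨ r) ∧ q)) is false.
  At w3: □□(p ∧ ((p ∨ r) ∧ q)) is false.
  At w5: □□(p ∧ ((p ∨ r) ∧ q)) is false.
So ◇□□(p ∧ ((p ∨ r) ∧ q)) is false at w5.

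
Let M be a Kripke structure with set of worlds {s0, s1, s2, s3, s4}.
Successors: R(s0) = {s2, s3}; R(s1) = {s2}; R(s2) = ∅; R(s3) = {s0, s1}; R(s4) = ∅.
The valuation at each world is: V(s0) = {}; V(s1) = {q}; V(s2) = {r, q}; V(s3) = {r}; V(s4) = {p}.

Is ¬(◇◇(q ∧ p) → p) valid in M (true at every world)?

Let φ = ¬(◇◇(q ∧ p) → p). Evaluate φ at each world:
  s0 (successors {s2, s3}): φ is false.
  s1 (successors {s2}): φ is false.
  s2 (successors ∅): φ is false.
  s3 (successors {s0, s1}): φ is false.
  s4 (successors ∅): φ is false.
Detail at s0 (counterexample):
  At s0: ◇◇(q ∧ p) → p is true, so ¬(◇◇(q ∧ p) → p) is false.
    At s0: ◇◇(q ∧ p) is false, p is false, so ◇◇(q ∧ p) → p is true.
      At s0: ◇◇(q ∧ p) requires ◇(q ∧ p) at some successor in {s2, s3}.
        At s2: ◇(q ∧ p) is false.
        At s3: ◇(q ∧ p) is false.
      So ◇◇(q ∧ p) is false at s0.

No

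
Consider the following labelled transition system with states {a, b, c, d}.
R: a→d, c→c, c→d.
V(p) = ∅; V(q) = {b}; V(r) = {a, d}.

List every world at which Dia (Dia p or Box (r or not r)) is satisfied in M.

Recall that Box ψ holds at a world iff ψ holds at every accessible world, and Dia ψ holds iff ψ holds at some accessible world.
Let φ = Dia (Dia p or Box (r or not r)). Evaluate φ at each world:
  a (successors {d}): φ is true.
  b (successors ∅): φ is false.
  c (successors {c, d}): φ is true.
  d (successors ∅): φ is false.
For instance, at a:
  At a: Dia (Dia p or Box (r or not r)) requires Dia p or Box (r or not r) at some successor in {d}.
    Dia p or Box (r or not r) holds at d, so Dia (Dia p or Box (r or not r)) is true at a.
      At d: Dia p is false, Box (r or not r) is true, so Dia p or Box (r or not r) is true.
Satisfying worlds: {a, c}

a, c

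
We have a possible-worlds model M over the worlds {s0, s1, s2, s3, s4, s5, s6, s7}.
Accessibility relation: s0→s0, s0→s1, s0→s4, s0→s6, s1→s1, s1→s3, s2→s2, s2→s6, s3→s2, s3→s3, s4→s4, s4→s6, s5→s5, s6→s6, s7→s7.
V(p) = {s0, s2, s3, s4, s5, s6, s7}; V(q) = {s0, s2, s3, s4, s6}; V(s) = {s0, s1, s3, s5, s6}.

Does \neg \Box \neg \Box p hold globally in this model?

Let φ = \neg \Box \neg \Box p. Evaluate φ at each world:
  s0 (successors {s0, s1, s4, s6}): φ is true.
  s1 (successors {s1, s3}): φ is true.
  s2 (successors {s2, s6}): φ is true.
  s3 (successors {s2, s3}): φ is true.
  s4 (successors {s4, s6}): φ is true.
  s5 (successors {s5}): φ is true.
  s6 (successors {s6}): φ is true.
  s7 (successors {s7}): φ is true.
For instance, at s1:
  At s1: \Box \neg \Box p is false, so \neg \Box \neg \Box p is true.
    At s1: \Box \neg \Box p requires \neg \Box p at every successor {s1, s3}.
      \neg \Box p fails at s3, so \Box \neg \Box p is false at s1.

Yes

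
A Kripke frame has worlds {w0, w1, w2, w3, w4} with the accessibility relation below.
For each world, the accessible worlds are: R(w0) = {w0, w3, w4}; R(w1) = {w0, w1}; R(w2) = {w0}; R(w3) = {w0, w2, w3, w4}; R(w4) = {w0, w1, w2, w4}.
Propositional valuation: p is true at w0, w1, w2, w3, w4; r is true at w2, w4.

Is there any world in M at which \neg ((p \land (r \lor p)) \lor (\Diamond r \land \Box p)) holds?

No

Let φ = \neg ((p \land (r \lor p)) \lor (\Diamond r \land \Box p)). Evaluate φ at each world:
  w0 (successors {w0, w3, w4}): φ is false.
  w1 (successors {w0, w1}): φ is false.
  w2 (successors {w0}): φ is false.
  w3 (successors {w0, w2, w3, w4}): φ is false.
  w4 (successors {w0, w1, w2, w4}): φ is false.
For instance, at w4:
  At w4: (p \land (r \lor p)) \lor (\Diamond r \land \Box p) is true, so \neg ((p \land (r \lor p)) \lor (\Diamond r \land \Box p)) is false.
    At w4: p \land (r \lor p) is true, \Diamond r \land \Box p is true, so (p \land (r \lor p)) \lor (\Diamond r \land \Box p) is true.
      At w4: \Diamond r is true, \Box p is true, so \Diamond r \land \Box p is true.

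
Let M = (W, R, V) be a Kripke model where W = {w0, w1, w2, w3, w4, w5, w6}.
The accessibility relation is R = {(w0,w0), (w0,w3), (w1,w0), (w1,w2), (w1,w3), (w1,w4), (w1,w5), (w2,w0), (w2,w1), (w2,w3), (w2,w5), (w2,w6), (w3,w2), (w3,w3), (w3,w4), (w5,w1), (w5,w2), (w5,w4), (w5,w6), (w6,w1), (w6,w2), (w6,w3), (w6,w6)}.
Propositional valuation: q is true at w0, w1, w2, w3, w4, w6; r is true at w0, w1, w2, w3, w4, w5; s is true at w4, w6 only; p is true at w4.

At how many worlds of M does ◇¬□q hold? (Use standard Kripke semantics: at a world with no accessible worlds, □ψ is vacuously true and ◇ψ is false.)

Let φ = ◇¬□q. Evaluate φ at each world:
  w0 (successors {w0, w3}): φ is false.
  w1 (successors {w0, w2, w3, w4, w5}): φ is true.
  w2 (successors {w0, w1, w3, w5, w6}): φ is true.
  w3 (successors {w2, w3, w4}): φ is true.
  w4 (successors ∅): φ is false.
  w5 (successors {w1, w2, w4, w6}): φ is true.
  w6 (successors {w1, w2, w3, w6}): φ is true.
For instance, at w1:
  At w1: ◇¬□q requires ¬□q at some successor in {w0, w2, w3, w4, w5}.
    ¬□q holds at w2, so ◇¬□q is true at w1.
      At w2: □q is false, so ¬□q is true.
Satisfying worlds: {w1, w2, w3, w5, w6}

5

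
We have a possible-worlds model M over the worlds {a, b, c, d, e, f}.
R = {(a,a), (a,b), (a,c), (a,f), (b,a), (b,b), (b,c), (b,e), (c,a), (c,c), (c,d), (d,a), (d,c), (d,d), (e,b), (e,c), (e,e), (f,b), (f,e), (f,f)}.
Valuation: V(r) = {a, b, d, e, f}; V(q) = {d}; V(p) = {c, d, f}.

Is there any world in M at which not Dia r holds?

No

Let φ = not Dia r. Evaluate φ at each world:
  a (successors {a, b, c, f}): φ is false.
  b (successors {a, b, c, e}): φ is false.
  c (successors {a, c, d}): φ is false.
  d (successors {a, c, d}): φ is false.
  e (successors {b, c, e}): φ is false.
  f (successors {b, e, f}): φ is false.
For instance, at e:
  At e: Dia r is true, so not Dia r is false.
    At e: Dia r requires r at some successor in {b, c, e}.
      r holds at b, so Dia r is true at e.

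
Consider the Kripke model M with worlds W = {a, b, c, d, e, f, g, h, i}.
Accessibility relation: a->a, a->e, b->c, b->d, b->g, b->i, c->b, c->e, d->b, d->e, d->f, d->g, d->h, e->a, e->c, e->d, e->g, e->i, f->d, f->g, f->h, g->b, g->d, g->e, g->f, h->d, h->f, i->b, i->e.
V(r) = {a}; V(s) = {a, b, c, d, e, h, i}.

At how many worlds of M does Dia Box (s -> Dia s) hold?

Let φ = Dia Box (s -> Dia s). Evaluate φ at each world:
  a (successors {a, e}): φ is true.
  b (successors {c, d, g, i}): φ is true.
  c (successors {b, e}): φ is true.
  d (successors {b, e, f, g, h}): φ is true.
  e (successors {a, c, d, g, i}): φ is true.
  f (successors {d, g, h}): φ is true.
  g (successors {b, d, e, f}): φ is true.
  h (successors {d, f}): φ is true.
  i (successors {b, e}): φ is true.
For instance, at d:
  At d: Dia Box (s -> Dia s) requires Box (s -> Dia s) at some successor in {b, e, f, g, h}.
    Box (s -> Dia s) holds at b, so Dia Box (s -> Dia s) is true at d.
      At b: Box (s -> Dia s) requires s -> Dia s at every successor {c, d, g, i}.
        At c: s -> Dia s is true.
        At d: s -> Dia s is true.
        At g: s -> Dia s is true.
        At i: s -> Dia s is true.
      So Box (s -> Dia s) is true at b.
Satisfying worlds: {a, b, c, d, e, f, g, h, i}

9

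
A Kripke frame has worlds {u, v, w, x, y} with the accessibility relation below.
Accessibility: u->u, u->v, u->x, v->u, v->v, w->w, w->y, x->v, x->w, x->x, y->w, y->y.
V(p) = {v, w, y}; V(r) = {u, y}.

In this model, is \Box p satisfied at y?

Recall that \Box ψ holds at a world iff ψ holds at every accessible world, and \Diamond ψ holds iff ψ holds at some accessible world.
At y: \Box p requires p at every successor {w, y}.
  At w: p is true.
  At y: p is true.
So \Box p is true at y.

Yes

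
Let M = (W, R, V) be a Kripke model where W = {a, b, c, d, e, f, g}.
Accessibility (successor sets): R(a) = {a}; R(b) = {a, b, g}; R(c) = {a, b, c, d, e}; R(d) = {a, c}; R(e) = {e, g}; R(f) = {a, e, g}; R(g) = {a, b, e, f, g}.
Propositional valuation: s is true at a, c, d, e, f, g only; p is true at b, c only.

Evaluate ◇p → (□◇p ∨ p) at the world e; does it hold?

Yes

At e: ◇p is false, □◇p ∨ p is false, so ◇p → (□◇p ∨ p) is true.
  At e: ◇p requires p at some successor in {e, g}.
    At e: p is false.
    At g: p is false.
  So ◇p is false at e.
  At e: □◇p is false, p is false, so □◇p ∨ p is false.
    At e: □◇p requires ◇p at every successor {e, g}.
      ◇p fails at e, so □◇p is false at e.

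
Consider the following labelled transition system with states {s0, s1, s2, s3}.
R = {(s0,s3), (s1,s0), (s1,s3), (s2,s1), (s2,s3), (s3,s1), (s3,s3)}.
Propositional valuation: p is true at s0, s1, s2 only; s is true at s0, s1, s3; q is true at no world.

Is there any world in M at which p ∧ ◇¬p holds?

Yes

Let φ = p ∧ ◇¬p. Evaluate φ at each world:
  s0 (successors {s3}): φ is true.
  s1 (successors {s0, s3}): φ is true.
  s2 (successors {s1, s3}): φ is true.
  s3 (successors {s1, s3}): φ is false.
Detail at s0 (witness):
  At s0: p is true, ◇¬p is true, so p ∧ ◇¬p is true.
    At s0: ◇¬p requires ¬p at some successor in {s3}.
      ¬p holds at s3, so ◇¬p is true at s0.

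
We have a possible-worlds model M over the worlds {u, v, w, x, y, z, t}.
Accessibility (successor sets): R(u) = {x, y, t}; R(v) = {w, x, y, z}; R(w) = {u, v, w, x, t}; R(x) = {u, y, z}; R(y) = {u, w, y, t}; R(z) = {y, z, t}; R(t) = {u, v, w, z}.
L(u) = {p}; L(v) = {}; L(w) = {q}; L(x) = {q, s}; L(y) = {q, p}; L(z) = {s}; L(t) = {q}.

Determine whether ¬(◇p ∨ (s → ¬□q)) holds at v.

No

At v: ◇p ∨ (s → ¬□q) is true, so ¬(◇p ∨ (s → ¬□q)) is false.
  At v: ◇p is true, s → ¬□q is true, so ◇p ∨ (s → ¬□q) is true.
    At v: ◇p requires p at some successor in {w, x, y, z}.
      p holds at y, so ◇p is true at v.
    At v: s is false, ¬□q is true, so s → ¬□q is true.
      At v: □q is false, so ¬□q is true.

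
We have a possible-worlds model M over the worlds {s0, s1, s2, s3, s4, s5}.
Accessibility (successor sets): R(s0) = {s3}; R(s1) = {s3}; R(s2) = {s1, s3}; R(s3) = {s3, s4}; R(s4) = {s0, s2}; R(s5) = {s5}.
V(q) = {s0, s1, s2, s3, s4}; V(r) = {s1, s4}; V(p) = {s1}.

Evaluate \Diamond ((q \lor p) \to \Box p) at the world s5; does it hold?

Recall that \Box ψ holds at a world iff ψ holds at every accessible world, and \Diamond ψ holds iff ψ holds at some accessible world.
At s5: \Diamond ((q \lor p) \to \Box p) requires (q \lor p) \to \Box p at some successor in {s5}.
  (q \lor p) \to \Box p holds at s5, so \Diamond ((q \lor p) \to \Box p) is true at s5.
    At s5: q \lor p is false, \Box p is false, so (q \lor p) \to \Box p is true.
      At s5: \Box p requires p at every successor {s5}.
        p fails at s5, so \Box p is false at s5.

Yes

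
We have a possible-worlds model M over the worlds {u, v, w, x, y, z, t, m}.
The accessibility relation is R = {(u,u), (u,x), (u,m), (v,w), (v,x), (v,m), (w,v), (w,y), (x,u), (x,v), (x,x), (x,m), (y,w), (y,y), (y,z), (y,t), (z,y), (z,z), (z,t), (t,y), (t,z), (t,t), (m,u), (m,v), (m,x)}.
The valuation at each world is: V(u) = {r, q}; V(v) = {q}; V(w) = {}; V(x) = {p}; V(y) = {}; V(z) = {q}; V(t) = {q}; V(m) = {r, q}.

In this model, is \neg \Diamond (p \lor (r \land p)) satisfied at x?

At x: \Diamond (p \lor (r \land p)) is true, so \neg \Diamond (p \lor (r \land p)) is false.
  At x: \Diamond (p \lor (r \land p)) requires p \lor (r \land p) at some successor in {u, v, x, m}.
    p \lor (r \land p) holds at x, so \Diamond (p \lor (r \land p)) is true at x.

No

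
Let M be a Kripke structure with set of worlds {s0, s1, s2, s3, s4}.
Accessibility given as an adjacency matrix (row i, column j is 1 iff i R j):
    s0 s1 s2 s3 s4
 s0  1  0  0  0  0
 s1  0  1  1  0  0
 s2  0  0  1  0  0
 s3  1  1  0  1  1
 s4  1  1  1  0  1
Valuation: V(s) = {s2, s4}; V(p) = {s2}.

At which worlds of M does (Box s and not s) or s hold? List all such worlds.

s2, s4

Let φ = (Box s and not s) or s. Evaluate φ at each world:
  s0 (successors {s0}): φ is false.
  s1 (successors {s1, s2}): φ is false.
  s2 (successors {s2}): φ is true.
  s3 (successors {s0, s1, s3, s4}): φ is false.
  s4 (successors {s0, s1, s2, s4}): φ is true.
For instance, at s0:
  At s0: Box s and not s is false, s is false, so (Box s and not s) or s is false.
    At s0: Box s is false, not s is true, so Box s and not s is false.
      At s0: Box s requires s at every successor {s0}.
        s fails at s0, so Box s is false at s0.
Satisfying worlds: {s2, s4}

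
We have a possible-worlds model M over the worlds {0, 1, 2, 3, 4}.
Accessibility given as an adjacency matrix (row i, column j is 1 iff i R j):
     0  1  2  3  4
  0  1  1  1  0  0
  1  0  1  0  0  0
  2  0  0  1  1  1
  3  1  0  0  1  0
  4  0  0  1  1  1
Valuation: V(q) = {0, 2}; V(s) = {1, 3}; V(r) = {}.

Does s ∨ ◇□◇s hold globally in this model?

Recall that □ψ holds at a world iff ψ holds at every accessible world, and ◇ψ holds iff ψ holds at some accessible world.
Let φ = s ∨ ◇□◇s. Evaluate φ at each world:
  0 (successors {0, 1, 2}): φ is true.
  1 (successors {1}): φ is true.
  2 (successors {2, 3, 4}): φ is true.
  3 (successors {0, 3}): φ is true.
  4 (successors {2, 3, 4}): φ is true.
For instance, at 0:
  At 0: s is false, ◇□◇s is true, so s ∨ ◇□◇s is true.
    At 0: ◇□◇s requires □◇s at some successor in {0, 1, 2}.
      □◇s holds at 0, so ◇□◇s is true at 0.

Yes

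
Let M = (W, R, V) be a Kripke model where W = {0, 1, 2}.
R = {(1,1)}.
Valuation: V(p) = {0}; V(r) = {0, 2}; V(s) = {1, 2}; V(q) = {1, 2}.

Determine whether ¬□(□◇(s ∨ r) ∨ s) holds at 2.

No

At 2: □(□◇(s ∨ r) ∨ s) is true, so ¬□(□◇(s ∨ r) ∨ s) is false.
  At 2: no accessible worlds, so □(□◇(s ∨ r) ∨ s) holds vacuously.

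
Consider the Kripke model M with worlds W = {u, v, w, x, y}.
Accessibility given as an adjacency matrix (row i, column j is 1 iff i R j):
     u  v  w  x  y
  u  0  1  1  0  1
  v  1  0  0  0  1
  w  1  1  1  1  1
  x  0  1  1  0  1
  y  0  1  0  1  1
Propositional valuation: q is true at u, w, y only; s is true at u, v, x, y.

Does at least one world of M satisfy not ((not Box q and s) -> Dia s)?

Let φ = not ((not Box q and s) -> Dia s). Evaluate φ at each world:
  u (successors {v, w, y}): φ is false.
  v (successors {u, y}): φ is false.
  w (successors {u, v, w, x, y}): φ is false.
  x (successors {v, w, y}): φ is false.
  y (successors {v, x, y}): φ is false.
For instance, at y:
  At y: (not Box q and s) -> Dia s is true, so not ((not Box q and s) -> Dia s) is false.
    At y: not Box q and s is true, Dia s is true, so (not Box q and s) -> Dia s is true.
      At y: not Box q is true, s is true, so not Box q and s is true.
      At y: Dia s requires s at some successor in {v, x, y}.
        s holds at v, so Dia s is true at y.

No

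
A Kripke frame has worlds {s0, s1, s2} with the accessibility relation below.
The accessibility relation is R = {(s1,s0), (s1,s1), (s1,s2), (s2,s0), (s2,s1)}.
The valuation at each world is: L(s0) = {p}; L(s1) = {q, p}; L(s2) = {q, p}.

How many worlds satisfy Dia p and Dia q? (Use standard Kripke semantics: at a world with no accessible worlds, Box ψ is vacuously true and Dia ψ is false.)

2

Let φ = Dia p and Dia q. Evaluate φ at each world:
  s0 (successors ∅): φ is false.
  s1 (successors {s0, s1, s2}): φ is true.
  s2 (successors {s0, s1}): φ is true.
For instance, at s2:
  At s2: Dia p is true, Dia q is true, so Dia p and Dia q is true.
    At s2: Dia p requires p at some successor in {s0, s1}.
      p holds at s0, so Dia p is true at s2.
    At s2: Dia q requires q at some successor in {s0, s1}.
      q holds at s1, so Dia q is true at s2.
Satisfying worlds: {s1, s2}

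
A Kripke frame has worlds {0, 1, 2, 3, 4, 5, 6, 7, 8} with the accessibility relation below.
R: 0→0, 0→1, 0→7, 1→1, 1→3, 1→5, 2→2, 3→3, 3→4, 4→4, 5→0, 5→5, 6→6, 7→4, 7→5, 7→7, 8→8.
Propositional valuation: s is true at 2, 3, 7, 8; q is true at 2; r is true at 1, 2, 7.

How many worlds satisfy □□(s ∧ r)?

1

Let φ = □□(s ∧ r). Evaluate φ at each world:
  0 (successors {0, 1, 7}): φ is false.
  1 (successors {1, 3, 5}): φ is false.
  2 (successors {2}): φ is true.
  3 (successors {3, 4}): φ is false.
  4 (successors {4}): φ is false.
  5 (successors {0, 5}): φ is false.
  6 (successors {6}): φ is false.
  7 (successors {4, 5, 7}): φ is false.
  8 (successors {8}): φ is false.
For instance, at 1:
  At 1: □□(s ∧ r) requires □(s ∧ r) at every successor {1, 3, 5}.
    □(s ∧ r) fails at 1, so □□(s ∧ r) is false at 1.
      At 1: □(s ∧ r) requires s ∧ r at every successor {1, 3, 5}.
        s ∧ r fails at 1, so □(s ∧ r) is false at 1.
Satisfying worlds: {2}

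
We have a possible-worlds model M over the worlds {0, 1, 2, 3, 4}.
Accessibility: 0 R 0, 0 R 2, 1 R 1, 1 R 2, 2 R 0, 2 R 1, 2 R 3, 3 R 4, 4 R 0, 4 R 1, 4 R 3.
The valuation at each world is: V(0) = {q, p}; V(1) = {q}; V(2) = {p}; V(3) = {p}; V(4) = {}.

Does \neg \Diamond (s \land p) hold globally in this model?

Yes

Let φ = \neg \Diamond (s \land p). Evaluate φ at each world:
  0 (successors {0, 2}): φ is true.
  1 (successors {1, 2}): φ is true.
  2 (successors {0, 1, 3}): φ is true.
  3 (successors {4}): φ is true.
  4 (successors {0, 1, 3}): φ is true.
For instance, at 3:
  At 3: \Diamond (s \land p) is false, so \neg \Diamond (s \land p) is true.
    At 3: \Diamond (s \land p) requires s \land p at some successor in {4}.
      At 4: s \land p is false.
    So \Diamond (s \land p) is false at 3.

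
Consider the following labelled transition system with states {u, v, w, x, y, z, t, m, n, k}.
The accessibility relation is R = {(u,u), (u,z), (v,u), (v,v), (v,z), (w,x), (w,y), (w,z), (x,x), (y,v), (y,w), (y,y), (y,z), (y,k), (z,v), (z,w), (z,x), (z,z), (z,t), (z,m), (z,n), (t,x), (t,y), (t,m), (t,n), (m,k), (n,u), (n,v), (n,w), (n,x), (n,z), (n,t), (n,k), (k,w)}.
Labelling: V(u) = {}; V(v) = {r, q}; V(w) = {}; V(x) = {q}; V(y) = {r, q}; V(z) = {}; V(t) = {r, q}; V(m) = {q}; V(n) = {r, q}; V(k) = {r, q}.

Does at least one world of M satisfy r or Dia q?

Yes

Recall that Dia ψ holds at a world iff ψ holds at some accessible world.
Let φ = r or Dia q. Evaluate φ at each world:
  u (successors {u, z}): φ is false.
  v (successors {u, v, z}): φ is true.
  w (successors {x, y, z}): φ is true.
  x (successors {x}): φ is true.
  y (successors {v, w, y, z, k}): φ is true.
  z (successors {v, w, x, z, t, m, n}): φ is true.
  t (successors {x, y, m, n}): φ is true.
  m (successors {k}): φ is true.
  n (successors {u, v, w, x, z, t, k}): φ is true.
  k (successors {w}): φ is true.
Detail at v (witness):
  At v: r is true, Dia q is true, so r or Dia q is true.
    At v: Dia q requires q at some successor in {u, v, z}.
      q holds at v, so Dia q is true at v.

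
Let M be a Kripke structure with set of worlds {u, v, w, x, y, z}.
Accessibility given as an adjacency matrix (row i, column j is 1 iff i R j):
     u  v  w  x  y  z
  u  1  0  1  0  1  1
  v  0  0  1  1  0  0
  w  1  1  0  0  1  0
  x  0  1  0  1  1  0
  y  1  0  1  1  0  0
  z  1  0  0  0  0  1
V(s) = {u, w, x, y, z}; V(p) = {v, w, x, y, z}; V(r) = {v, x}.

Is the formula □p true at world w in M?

At w: □p requires p at every successor {u, v, y}.
  p fails at u, so □p is false at w.

No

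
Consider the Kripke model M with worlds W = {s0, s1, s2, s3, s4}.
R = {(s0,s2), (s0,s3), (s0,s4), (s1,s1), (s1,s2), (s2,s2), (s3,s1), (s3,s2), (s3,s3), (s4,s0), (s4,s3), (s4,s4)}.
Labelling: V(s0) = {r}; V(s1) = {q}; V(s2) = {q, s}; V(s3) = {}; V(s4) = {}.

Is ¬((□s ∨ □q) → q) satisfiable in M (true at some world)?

No

Let φ = ¬((□s ∨ □q) → q). Evaluate φ at each world:
  s0 (successors {s2, s3, s4}): φ is false.
  s1 (successors {s1, s2}): φ is false.
  s2 (successors {s2}): φ is false.
  s3 (successors {s1, s2, s3}): φ is false.
  s4 (successors {s0, s3, s4}): φ is false.
For instance, at s4:
  At s4: (□s ∨ □q) → q is true, so ¬((□s ∨ □q) → q) is false.
    At s4: □s ∨ □q is false, q is false, so (□s ∨ □q) → q is true.
      At s4: □s is false, □q is false, so □s ∨ □q is false.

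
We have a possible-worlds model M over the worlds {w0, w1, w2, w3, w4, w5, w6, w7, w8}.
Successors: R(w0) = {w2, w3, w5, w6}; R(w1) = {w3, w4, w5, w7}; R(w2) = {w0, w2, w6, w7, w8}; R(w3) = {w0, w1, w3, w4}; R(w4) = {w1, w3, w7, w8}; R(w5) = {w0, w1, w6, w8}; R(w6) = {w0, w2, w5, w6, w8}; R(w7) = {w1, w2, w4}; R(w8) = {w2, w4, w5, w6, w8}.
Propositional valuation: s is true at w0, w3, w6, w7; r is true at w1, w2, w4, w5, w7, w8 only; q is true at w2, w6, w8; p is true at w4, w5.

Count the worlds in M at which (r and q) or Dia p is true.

7

Recall that Dia ψ holds at a world iff ψ holds at some accessible world.
Let φ = (r and q) or Dia p. Evaluate φ at each world:
  w0 (successors {w2, w3, w5, w6}): φ is true.
  w1 (successors {w3, w4, w5, w7}): φ is true.
  w2 (successors {w0, w2, w6, w7, w8}): φ is true.
  w3 (successors {w0, w1, w3, w4}): φ is true.
  w4 (successors {w1, w3, w7, w8}): φ is false.
  w5 (successors {w0, w1, w6, w8}): φ is false.
  w6 (successors {w0, w2, w5, w6, w8}): φ is true.
  w7 (successors {w1, w2, w4}): φ is true.
  w8 (successors {w2, w4, w5, w6, w8}): φ is true.
For instance, at w8:
  At w8: r and q is true, Dia p is true, so (r and q) or Dia p is true.
    At w8: Dia p requires p at some successor in {w2, w4, w5, w6, w8}.
      p holds at w4, so Dia p is true at w8.
Satisfying worlds: {w0, w1, w2, w3, w6, w7, w8}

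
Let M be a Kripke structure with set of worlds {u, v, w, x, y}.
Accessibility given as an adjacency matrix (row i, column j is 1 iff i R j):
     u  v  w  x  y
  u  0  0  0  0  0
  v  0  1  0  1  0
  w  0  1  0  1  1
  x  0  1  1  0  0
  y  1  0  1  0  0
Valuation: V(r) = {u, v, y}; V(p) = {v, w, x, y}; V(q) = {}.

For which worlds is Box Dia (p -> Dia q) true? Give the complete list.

Let φ = Box Dia (p -> Dia q). Evaluate φ at each world:
  u (successors ∅): φ is true.
  v (successors {v, x}): φ is false.
  w (successors {v, x, y}): φ is false.
  x (successors {v, w}): φ is false.
  y (successors {u, w}): φ is false.
For instance, at x:
  At x: Box Dia (p -> Dia q) requires Dia (p -> Dia q) at every successor {v, w}.
    Dia (p -> Dia q) fails at v, so Box Dia (p -> Dia q) is false at x.
      At v: Dia (p -> Dia q) requires p -> Dia q at some successor in {v, x}.
        At v: p -> Dia q is false.
        At x: p -> Dia q is false.
      So Dia (p -> Dia q) is false at v.
Satisfying worlds: {u}

u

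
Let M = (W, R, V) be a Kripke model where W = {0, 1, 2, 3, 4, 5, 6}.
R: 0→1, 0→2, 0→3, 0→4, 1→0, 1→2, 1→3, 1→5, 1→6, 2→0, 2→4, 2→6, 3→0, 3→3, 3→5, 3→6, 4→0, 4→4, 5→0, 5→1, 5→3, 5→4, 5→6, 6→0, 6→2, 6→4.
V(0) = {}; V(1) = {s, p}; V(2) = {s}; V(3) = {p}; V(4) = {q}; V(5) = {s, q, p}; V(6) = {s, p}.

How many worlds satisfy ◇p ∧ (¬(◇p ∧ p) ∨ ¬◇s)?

2

Let φ = ◇p ∧ (¬(◇p ∧ p) ∨ ¬◇s). Evaluate φ at each world:
  0 (successors {1, 2, 3, 4}): φ is true.
  1 (successors {0, 2, 3, 5, 6}): φ is false.
  2 (successors {0, 4, 6}): φ is true.
  3 (successors {0, 3, 5, 6}): φ is false.
  4 (successors {0, 4}): φ is false.
  5 (successors {0, 1, 3, 4, 6}): φ is false.
  6 (successors {0, 2, 4}): φ is false.
For instance, at 4:
  At 4: ◇p is false, ¬(◇p ∧ p) ∨ ¬◇s is true, so ◇p ∧ (¬(◇p ∧ p) ∨ ¬◇s) is false.
    At 4: ◇p requires p at some successor in {0, 4}.
      At 0: p is false.
      At 4: p is false.
    So ◇p is false at 4.
    At 4: ¬(◇p ∧ p) is true, ¬◇s is true, so ¬(◇p ∧ p) ∨ ¬◇s is true.
      At 4: ◇p ∧ p is false, so ¬(◇p ∧ p) is true.
      At 4: ◇s is false, so ¬◇s is true.
Satisfying worlds: {0, 2}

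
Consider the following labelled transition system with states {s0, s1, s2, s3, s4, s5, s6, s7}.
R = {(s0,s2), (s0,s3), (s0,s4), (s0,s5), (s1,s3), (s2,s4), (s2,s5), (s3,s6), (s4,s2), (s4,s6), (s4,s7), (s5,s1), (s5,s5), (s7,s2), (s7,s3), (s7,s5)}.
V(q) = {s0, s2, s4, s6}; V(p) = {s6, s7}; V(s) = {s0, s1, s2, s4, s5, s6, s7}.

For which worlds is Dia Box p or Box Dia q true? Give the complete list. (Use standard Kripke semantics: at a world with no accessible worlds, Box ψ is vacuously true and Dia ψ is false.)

s0, s1, s3, s4, s6, s7

Recall that Box ψ holds at a world iff ψ holds at every accessible world, and Dia ψ holds iff ψ holds at some accessible world.
Let φ = Dia Box p or Box Dia q. Evaluate φ at each world:
  s0 (successors {s2, s3, s4, s5}): φ is true.
  s1 (successors {s3}): φ is true.
  s2 (successors {s4, s5}): φ is false.
  s3 (successors {s6}): φ is true.
  s4 (successors {s2, s6, s7}): φ is true.
  s5 (successors {s1, s5}): φ is false.
  s6 (successors ∅): φ is true.
  s7 (successors {s2, s3, s5}): φ is true.
For instance, at s5:
  At s5: Dia Box p is false, Box Dia q is false, so Dia Box p or Box Dia q is false.
    At s5: Dia Box p requires Box p at some successor in {s1, s5}.
      At s1: Box p is false.
      At s5: Box p is false.
    So Dia Box p is false at s5.
    At s5: Box Dia q requires Dia q at every successor {s1, s5}.
      Dia q fails at s1, so Box Dia q is false at s5.
Satisfying worlds: {s0, s1, s3, s4, s6, s7}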